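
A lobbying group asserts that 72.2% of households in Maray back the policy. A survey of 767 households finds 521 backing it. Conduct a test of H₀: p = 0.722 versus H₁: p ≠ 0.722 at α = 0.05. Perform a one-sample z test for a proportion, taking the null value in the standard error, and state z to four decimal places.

p̂ = 521/767 = 0.679270.
Under H₀, SE = √(0.722·0.278/767) = √(0.00026169) = 0.016177.
z = (0.679270 − 0.722)/0.016177 = -0.042730/0.016177 = -2.6414.
p-value = 2·P(Z > 2.641) ≈ 0.0083; since p < α = 0.05, reject H₀.

z = -2.6414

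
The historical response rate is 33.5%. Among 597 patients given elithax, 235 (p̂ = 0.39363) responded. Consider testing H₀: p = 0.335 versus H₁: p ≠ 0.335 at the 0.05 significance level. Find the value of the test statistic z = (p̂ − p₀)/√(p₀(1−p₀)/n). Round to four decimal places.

p̂ = 235/597 ≈ 0.393635.
Under H₀, SE = √(0.335·0.665/597) = √(0.000373157) = 0.019317.
z = (0.393635 − 0.335)/0.019317 = 0.058635/0.019317 = 3.0354.
Two-sided p-value ≈ 2·Φ(−3.035) = 0.0024, so at α = 0.05 we reject H₀.

z = 3.0354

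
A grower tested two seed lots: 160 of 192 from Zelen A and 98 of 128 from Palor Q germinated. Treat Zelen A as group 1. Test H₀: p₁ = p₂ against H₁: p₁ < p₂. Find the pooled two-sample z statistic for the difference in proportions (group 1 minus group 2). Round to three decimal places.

p̂₁ = 160/192 ≈ 0.83333, p̂₂ = 98/128 ≈ 0.76562.
Pooled p̂ = (160+98)/(192+128) = 258/320 = 0.80625.
SE = √(0.156211 × 0.0130208) = 0.04510.
z = (0.83333 − 0.76562)/0.04510 = 0.06771/0.04510 = 1.501.

z = 1.501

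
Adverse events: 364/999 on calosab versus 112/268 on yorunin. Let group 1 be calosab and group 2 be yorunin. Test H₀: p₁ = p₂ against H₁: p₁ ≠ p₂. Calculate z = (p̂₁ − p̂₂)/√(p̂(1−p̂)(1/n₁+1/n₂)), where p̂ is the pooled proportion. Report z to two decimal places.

z = -1.61

p̂₁ = 364/999 = 0.3644, p̂₂ = 112/268 = 0.4179.
Pooled p̂ = (364+112)/(999+268) = 476/1267 = 0.3757.
SE = √(0.234547 × 0.00473234) = 0.0333.
z = (0.3644 − 0.4179)/0.0333 = -0.0535/0.0333 = -1.61.
p-value = 2·P(Z > 1.607) ≈ 0.1080.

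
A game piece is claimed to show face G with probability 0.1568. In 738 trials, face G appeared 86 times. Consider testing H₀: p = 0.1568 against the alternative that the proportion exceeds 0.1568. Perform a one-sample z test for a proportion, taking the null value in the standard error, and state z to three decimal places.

p̂ = 86/738 = 0.116531.
SE = √(p₀(1−p₀)/n) = √(0.13221/738) = 0.013385.
z = (0.116531 − 0.1568)/0.013385 = -0.040269/0.013385 = -3.009.
p-value = P(Z > -3.009) ≈ 0.9987.

z = -3.009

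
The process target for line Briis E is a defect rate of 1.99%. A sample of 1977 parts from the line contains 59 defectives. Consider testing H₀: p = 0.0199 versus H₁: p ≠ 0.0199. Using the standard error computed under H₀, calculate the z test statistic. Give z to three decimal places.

p̂ = 59/1977 ≈ 0.02984.
SE = √(p₀(1−p₀)/n) = √(0.019504/1977) = 0.00314.
z = (0.02984 − 0.0199)/0.00314 = 0.00994/0.00314 = 3.166.

z = 3.166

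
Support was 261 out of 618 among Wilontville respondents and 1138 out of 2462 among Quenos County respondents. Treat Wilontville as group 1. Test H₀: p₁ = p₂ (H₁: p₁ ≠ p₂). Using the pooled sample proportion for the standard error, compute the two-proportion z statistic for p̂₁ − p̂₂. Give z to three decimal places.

z = -1.781

p̂₁ = 261/618 ≈ 0.42233, p̂₂ = 1138/2462 ≈ 0.46223.
Pooled p̂ = (261+1138)/(618+2462) = 1399/3080 = 0.45422.
SE = √(p̂(1−p̂)(1/n₁+1/n₂)) = √(0.45422·0.54578·0.0020243) = √(0.000501832) = 0.02240.
z = (0.42233 − 0.46223)/0.02240 = -0.03990/0.02240 = -1.781.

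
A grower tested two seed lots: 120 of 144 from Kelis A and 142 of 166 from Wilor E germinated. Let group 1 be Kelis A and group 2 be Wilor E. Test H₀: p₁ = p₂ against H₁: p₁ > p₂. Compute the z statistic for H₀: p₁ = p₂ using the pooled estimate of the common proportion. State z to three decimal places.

z = -0.536

p̂₁ = 120/144 ≈ 0.83333, p̂₂ = 142/166 ≈ 0.85542.
Pooled p̂ = (120+142)/(144+166) = 262/310 = 0.84516.
SE = √(p̂(1−p̂)(1/n₁+1/n₂)) = √(0.84516·0.15484·0.0129685) = √(0.00169711) = 0.04120.
z = (0.83333 − 0.85542)/0.04120 = -0.02209/0.04120 = -0.536.
p-value = P(Z > -0.536) ≈ 0.7041.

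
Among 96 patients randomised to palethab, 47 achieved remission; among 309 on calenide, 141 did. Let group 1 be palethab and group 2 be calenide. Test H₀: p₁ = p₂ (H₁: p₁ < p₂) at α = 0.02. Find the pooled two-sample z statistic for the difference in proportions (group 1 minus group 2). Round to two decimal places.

z = 0.57

p̂₁ = 47/96 ≈ 0.4896, p̂₂ = 141/309 ≈ 0.4563.
Pooled p̂ = (47+141)/(96+309) = 188/405 = 0.4642.
SE = √(p̂(1−p̂)(1/n₁+1/n₂)) = √(0.4642·0.5358·0.0136529) = √(0.00339573) = 0.0583.
z = (0.4896 − 0.4563)/0.0583 = 0.0333/0.0583 = 0.57.
p-value = P(Z < 0.571) ≈ 0.7160; since p > α = 0.02, fail to reject H₀.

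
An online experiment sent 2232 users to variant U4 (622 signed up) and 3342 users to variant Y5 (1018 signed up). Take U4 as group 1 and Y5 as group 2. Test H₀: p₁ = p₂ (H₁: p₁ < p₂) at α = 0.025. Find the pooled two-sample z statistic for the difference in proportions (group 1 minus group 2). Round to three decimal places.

z = -2.082

p̂₁ = 622/2232 ≈ 0.27867, p̂₂ = 1018/3342 ≈ 0.30461.
Pooled p̂ = (622+1018)/(2232+3342) = 1640/5574 = 0.29422.
SE = √(p̂(1−p̂)(1/n₁+1/n₂)) = √(0.29422·0.70578·0.000747251) = √(0.000155171) = 0.01246.
z = (0.27867 − 0.30461)/0.01246 = -0.02594/0.01246 = -2.082.
p-value = P(Z < -2.082) ≈ 0.0187. With α = 0.025, reject H₀.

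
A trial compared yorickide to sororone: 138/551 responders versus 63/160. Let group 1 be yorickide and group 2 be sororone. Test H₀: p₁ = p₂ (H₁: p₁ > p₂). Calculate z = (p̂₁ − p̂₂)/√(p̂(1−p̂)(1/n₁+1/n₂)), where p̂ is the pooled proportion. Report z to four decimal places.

z = -3.5434

p̂₁ = 138/551 = 0.250454, p̂₂ = 63/160 = 0.393750.
Pooled p̂ = (138+63)/(551+160) = 201/711 = 0.282700.
SE = √(p̂(1−p̂)(1/n₁+1/n₂)) = √(0.282700·0.717300·0.00806488) = √(0.0016354) = 0.040440.
z = (0.250454 − 0.393750)/0.040440 = -0.143296/0.040440 = -3.5434.
p-value = P(Z > -3.543) ≈ 0.9998.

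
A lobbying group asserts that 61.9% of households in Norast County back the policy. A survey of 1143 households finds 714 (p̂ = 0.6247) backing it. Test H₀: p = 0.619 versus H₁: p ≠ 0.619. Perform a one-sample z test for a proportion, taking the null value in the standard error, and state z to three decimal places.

z = 0.395

p̂ = 714/1143 ≈ 0.62467.
Under H₀, SE = √(0.619·0.381/1143) = √(0.000206333) = 0.01436.
z = (0.62467 − 0.619)/0.01436 = 0.00567/0.01436 = 0.395.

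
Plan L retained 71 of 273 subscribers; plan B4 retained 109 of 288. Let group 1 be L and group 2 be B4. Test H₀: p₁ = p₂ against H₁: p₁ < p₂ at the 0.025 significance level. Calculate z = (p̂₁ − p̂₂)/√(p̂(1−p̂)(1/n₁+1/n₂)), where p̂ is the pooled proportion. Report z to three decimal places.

p̂₁ = 71/273 = 0.26007, p̂₂ = 109/288 = 0.37847.
Pooled p̂ = (71+109)/(273+288) = 180/561 = 0.32086.
SE = √(0.217907 × 0.00713523) = 0.03943.
z = (0.26007 − 0.37847)/0.03943 = -0.11840/0.03943 = -3.003.
p-value = P(Z < -3.003) ≈ 0.0013. With α = 0.025, reject H₀.

z = -3.003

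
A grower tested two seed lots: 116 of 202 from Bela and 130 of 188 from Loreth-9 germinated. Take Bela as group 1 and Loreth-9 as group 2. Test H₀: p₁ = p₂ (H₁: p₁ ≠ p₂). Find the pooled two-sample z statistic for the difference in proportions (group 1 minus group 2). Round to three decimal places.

p̂₁ = 116/202 = 0.57426, p̂₂ = 130/188 = 0.69149.
Pooled p̂ = (116+130)/(202+188) = 246/390 = 0.63077.
SE = √(0.232899 × 0.0102696) = 0.04891.
z = (0.57426 − 0.69149)/0.04891 = -0.11723/0.04891 = -2.397.
p-value = 2·P(Z > 2.397) ≈ 0.0165.

z = -2.397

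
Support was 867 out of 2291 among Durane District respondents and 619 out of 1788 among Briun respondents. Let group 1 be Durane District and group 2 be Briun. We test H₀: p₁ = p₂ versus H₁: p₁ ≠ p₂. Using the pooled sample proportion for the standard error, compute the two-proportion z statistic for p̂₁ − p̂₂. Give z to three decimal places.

p̂₁ = 867/2291 = 0.378437, p̂₂ = 619/1788 = 0.346197.
Pooled p̂ = (867+619)/(2291+1788) = 1486/4079 = 0.364305.
SE = √(0.231587 × 0.000995775) = 0.015186.
z = (0.378437 − 0.346197)/0.015186 = 0.032240/0.015186 = 2.123.
p-value = 2·P(Z > 2.123) ≈ 0.0337.

z = 2.123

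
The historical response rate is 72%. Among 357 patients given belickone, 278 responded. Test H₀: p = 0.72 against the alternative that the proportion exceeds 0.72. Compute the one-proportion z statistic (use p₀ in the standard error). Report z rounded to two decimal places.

z = 2.47

p̂ = 278/357 ≈ 0.7787.
Under H₀, SE = √(0.72·0.28/357) = √(0.000564706) = 0.0238.
z = (0.7787 − 0.72)/0.0238 = 0.0587/0.0238 = 2.47.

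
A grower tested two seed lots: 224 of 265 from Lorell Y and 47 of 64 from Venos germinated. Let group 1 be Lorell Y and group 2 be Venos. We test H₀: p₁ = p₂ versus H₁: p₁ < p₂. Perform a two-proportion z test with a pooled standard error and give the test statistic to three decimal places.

z = 2.090

p̂₁ = 224/265 ≈ 0.84528, p̂₂ = 47/64 ≈ 0.73438.
Pooled p̂ = (224+47)/(265+64) = 271/329 = 0.82371.
SE = √(0.145213 × 0.0193986) = 0.05307.
z = (0.84528 − 0.73438)/0.05307 = 0.11090/0.05307 = 2.090.
p-value = P(Z < 2.090) ≈ 0.9817.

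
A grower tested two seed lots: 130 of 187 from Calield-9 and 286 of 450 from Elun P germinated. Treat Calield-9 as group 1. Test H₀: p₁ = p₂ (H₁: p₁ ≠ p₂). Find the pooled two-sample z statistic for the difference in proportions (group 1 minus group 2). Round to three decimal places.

z = 1.440

p̂₁ = 130/187 = 0.69519, p̂₂ = 286/450 = 0.63556.
Pooled p̂ = (130+286)/(187+450) = 416/637 = 0.65306.
SE = √(0.226572 × 0.00756982) = 0.04141.
z = (0.69519 − 0.63556)/0.04141 = 0.05963/0.04141 = 1.440.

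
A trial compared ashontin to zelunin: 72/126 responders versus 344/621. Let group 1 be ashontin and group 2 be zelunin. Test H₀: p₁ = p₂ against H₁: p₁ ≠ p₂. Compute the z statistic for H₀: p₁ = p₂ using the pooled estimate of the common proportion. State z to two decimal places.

p̂₁ = 72/126 = 0.5714, p̂₂ = 344/621 = 0.5539.
Pooled p̂ = (72+344)/(126+621) = 416/747 = 0.5569.
SE = √(p̂(1−p̂)(1/n₁+1/n₂)) = √(0.5569·0.4431·0.00954681) = √(0.0023558) = 0.0485.
z = (0.5714 − 0.5539)/0.0485 = 0.0175/0.0485 = 0.36.

z = 0.36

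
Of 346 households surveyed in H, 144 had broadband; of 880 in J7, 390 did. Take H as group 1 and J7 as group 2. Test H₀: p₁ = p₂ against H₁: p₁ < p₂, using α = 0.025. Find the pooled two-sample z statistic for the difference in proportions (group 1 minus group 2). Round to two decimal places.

p̂₁ = 144/346 = 0.4162, p̂₂ = 390/880 = 0.4432.
Pooled p̂ = (144+390)/(346+880) = 534/1226 = 0.4356.
SE = √(p̂(1−p̂)(1/n₁+1/n₂)) = √(0.4356·0.5644·0.00402654) = √(0.000989915) = 0.0315.
z = (0.4162 − 0.4432)/0.0315 = -0.0270/0.0315 = -0.86.
p-value = P(Z < -0.858) ≈ 0.1954, so at α = 0.025 we fail to reject H₀.

z = -0.86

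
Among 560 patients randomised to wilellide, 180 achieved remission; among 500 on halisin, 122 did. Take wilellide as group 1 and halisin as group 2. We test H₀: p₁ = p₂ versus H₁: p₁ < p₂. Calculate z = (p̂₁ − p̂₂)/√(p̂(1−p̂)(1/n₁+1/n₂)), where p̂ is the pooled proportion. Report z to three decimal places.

z = 2.788

p̂₁ = 180/560 ≈ 0.32143, p̂₂ = 122/500 ≈ 0.24400.
Pooled p̂ = (180+122)/(560+500) = 302/1060 = 0.28491.
SE = √(p̂(1−p̂)(1/n₁+1/n₂)) = √(0.28491·0.71509·0.00378571) = √(0.00077128) = 0.02777.
z = (0.32143 − 0.24400)/0.02777 = 0.07743/0.02777 = 2.788.
p-value = P(Z < 2.788) ≈ 0.9973.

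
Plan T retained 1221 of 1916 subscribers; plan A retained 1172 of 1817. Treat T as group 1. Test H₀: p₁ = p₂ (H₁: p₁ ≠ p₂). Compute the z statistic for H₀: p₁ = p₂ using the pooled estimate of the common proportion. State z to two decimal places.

p̂₁ = 1221/1916 = 0.6373, p̂₂ = 1172/1817 = 0.6450.
Pooled p̂ = (1221+1172)/(1916+1817) = 2393/3733 = 0.6410.
SE = √(p̂(1−p̂)(1/n₁+1/n₂)) = √(0.6410·0.3590·0.00107228) = √(0.00024674) = 0.0157.
z = (0.6373 − 0.6450)/0.0157 = -0.0077/0.0157 = -0.49.
Two-sided p-value ≈ 2·Φ(−0.494) = 0.6216.

z = -0.49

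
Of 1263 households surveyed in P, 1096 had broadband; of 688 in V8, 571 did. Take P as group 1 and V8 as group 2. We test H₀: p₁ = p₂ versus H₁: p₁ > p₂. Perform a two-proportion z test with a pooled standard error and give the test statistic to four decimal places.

p̂₁ = 1096/1263 = 0.867775, p̂₂ = 571/688 = 0.829942.
Pooled p̂ = (1096+571)/(1263+688) = 1667/1951 = 0.854434.
SE = √(0.124377 × 0.00224525) = 0.016711.
z = (0.867775 − 0.829942)/0.016711 = 0.037833/0.016711 = 2.2640.
p-value = P(Z > 2.264) ≈ 0.0118.

z = 2.2640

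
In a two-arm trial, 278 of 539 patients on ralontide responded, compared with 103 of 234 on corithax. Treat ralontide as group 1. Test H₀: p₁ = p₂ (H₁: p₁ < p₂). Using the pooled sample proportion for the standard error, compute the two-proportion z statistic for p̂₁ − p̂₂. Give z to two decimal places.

p̂₁ = 278/539 ≈ 0.5158, p̂₂ = 103/234 ≈ 0.4402.
Pooled p̂ = (278+103)/(539+234) = 381/773 = 0.4929.
SE = √(0.249949 × 0.00612879) = 0.0391.
z = (0.5158 − 0.4402)/0.0391 = 0.0756/0.0391 = 1.93.

z = 1.93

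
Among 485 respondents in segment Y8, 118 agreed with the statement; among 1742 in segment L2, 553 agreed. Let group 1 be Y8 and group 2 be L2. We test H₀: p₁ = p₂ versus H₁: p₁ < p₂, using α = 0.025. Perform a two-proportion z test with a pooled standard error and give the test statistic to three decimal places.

z = -3.148

p̂₁ = 118/485 ≈ 0.243299, p̂₂ = 553/1742 ≈ 0.317451.
Pooled p̂ = (118+553)/(485+1742) = 671/2227 = 0.301302.
SE = √(p̂(1−p̂)(1/n₁+1/n₂)) = √(0.301302·0.698698·0.00263591) = √(0.000554909) = 0.023557.
z = (0.243299 − 0.317451)/0.023557 = -0.074152/0.023557 = -3.148.
p-value = P(Z < -3.148) ≈ 0.0008; since p < α = 0.025, reject H₀.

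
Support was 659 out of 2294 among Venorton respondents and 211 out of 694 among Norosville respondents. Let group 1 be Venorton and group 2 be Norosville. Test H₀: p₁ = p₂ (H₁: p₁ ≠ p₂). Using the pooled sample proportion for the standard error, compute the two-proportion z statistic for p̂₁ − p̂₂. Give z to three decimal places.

z = -0.852

p̂₁ = 659/2294 ≈ 0.28727, p̂₂ = 211/694 ≈ 0.30403.
Pooled p̂ = (659+211)/(2294+694) = 870/2988 = 0.29116.
SE = √(p̂(1−p̂)(1/n₁+1/n₂)) = √(0.29116·0.70884·0.00187684) = √(0.000387357) = 0.01968.
z = (0.28727 − 0.30403)/0.01968 = -0.01676/0.01968 = -0.852.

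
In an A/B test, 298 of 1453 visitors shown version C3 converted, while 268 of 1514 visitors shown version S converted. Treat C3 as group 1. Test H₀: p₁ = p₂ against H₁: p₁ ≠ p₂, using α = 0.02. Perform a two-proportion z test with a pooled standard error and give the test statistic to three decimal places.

z = 1.946

p̂₁ = 298/1453 ≈ 0.20509, p̂₂ = 268/1514 ≈ 0.17701.
Pooled p̂ = (298+268)/(1453+1514) = 566/2967 = 0.19077.
SE = √(0.154374 × 0.00134873) = 0.01443.
z = (0.20509 − 0.17701)/0.01443 = 0.02808/0.01443 = 1.946.
p-value = 2·P(Z > 1.946) ≈ 0.0517. With α = 0.02, fail to reject H₀.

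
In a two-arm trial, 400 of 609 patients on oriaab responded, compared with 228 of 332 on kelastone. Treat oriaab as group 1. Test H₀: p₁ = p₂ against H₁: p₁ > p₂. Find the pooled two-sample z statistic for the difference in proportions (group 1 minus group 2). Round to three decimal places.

z = -0.931

p̂₁ = 400/609 = 0.656814, p̂₂ = 228/332 = 0.686747.
Pooled p̂ = (400+228)/(609+332) = 628/941 = 0.667375.
SE = √(p̂(1−p̂)(1/n₁+1/n₂)) = √(0.667375·0.332625·0.00465408) = √(0.00103314) = 0.032142.
z = (0.656814 − 0.686747)/0.032142 = -0.029933/0.032142 = -0.931.
p-value = P(Z > -0.931) ≈ 0.8241.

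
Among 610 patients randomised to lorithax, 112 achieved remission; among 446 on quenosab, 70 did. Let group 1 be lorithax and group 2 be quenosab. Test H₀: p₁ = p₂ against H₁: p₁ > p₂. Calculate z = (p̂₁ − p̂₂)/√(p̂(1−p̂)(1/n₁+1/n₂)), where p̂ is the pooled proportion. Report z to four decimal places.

z = 1.1328

p̂₁ = 112/610 = 0.1836066, p̂₂ = 70/446 = 0.1569507.
Pooled p̂ = (112+70)/(610+446) = 182/1056 = 0.1723485.
SE = √(0.142644 × 0.0038815) = 0.0235303.
z = (0.1836066 − 0.1569507)/0.0235303 = 0.0266559/0.0235303 = 1.1328.
p-value = P(Z > 1.133) ≈ 0.1286.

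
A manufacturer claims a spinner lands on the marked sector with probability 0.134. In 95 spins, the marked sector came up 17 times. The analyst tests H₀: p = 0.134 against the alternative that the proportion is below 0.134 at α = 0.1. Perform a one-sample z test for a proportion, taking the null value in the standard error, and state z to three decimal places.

p̂ = 17/95 = 0.17895.
Standard error under H₀: √(0.134×0.866/95) = 0.03495.
z = (0.17895 − 0.134)/0.03495 = 0.04495/0.03495 = 1.286.
p-value = P(Z < 1.286) ≈ 0.9008. With α = 0.1, fail to reject H₀.

z = 1.286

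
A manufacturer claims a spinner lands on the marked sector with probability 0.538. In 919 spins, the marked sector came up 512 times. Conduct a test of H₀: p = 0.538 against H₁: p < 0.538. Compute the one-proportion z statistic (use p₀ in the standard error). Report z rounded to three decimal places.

z = 1.163

p̂ = 512/919 ≈ 0.55713.
Under H₀, SE = √(0.538·0.462/919) = √(0.000270464) = 0.01645.
z = (0.55713 − 0.538)/0.01645 = 0.01913/0.01645 = 1.163.
p-value = P(Z < 1.163) ≈ 0.8776.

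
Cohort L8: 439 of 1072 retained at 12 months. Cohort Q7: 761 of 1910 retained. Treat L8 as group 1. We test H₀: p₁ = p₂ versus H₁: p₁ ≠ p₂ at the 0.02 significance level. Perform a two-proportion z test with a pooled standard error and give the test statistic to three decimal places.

p̂₁ = 439/1072 = 0.40951, p̂₂ = 761/1910 = 0.39843.
Pooled p̂ = (439+761)/(1072+1910) = 1200/2982 = 0.40241.
SE = √(p̂(1−p̂)(1/n₁+1/n₂)) = √(0.40241·0.59759·0.0014564) = √(0.00035023) = 0.01871.
z = (0.40951 − 0.39843)/0.01871 = 0.01108/0.01871 = 0.592.
Two-sided p-value ≈ 2·Φ(−0.592) = 0.5536, so at α = 0.02 we fail to reject H₀.

z = 0.592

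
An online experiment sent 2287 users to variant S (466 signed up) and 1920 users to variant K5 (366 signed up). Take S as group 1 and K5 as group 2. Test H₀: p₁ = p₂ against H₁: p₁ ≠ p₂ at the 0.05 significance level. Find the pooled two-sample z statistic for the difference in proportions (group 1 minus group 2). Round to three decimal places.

z = 1.065

p̂₁ = 466/2287 = 0.203760, p̂₂ = 366/1920 = 0.190625.
Pooled p̂ = (466+366)/(2287+1920) = 832/4207 = 0.197766.
SE = √(p̂(1−p̂)(1/n₁+1/n₂)) = √(0.197766·0.802234·0.000958087) = √(0.000152005) = 0.012329.
z = (0.203760 − 0.190625)/0.012329 = 0.013135/0.012329 = 1.065.
p-value = 2·P(Z > 1.065) ≈ 0.2867, so at α = 0.05 we fail to reject H₀.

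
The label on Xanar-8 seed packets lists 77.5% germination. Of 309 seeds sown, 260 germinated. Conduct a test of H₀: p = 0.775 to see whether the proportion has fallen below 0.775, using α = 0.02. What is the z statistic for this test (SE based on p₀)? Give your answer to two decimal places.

z = 2.80

p̂ = 260/309 = 0.84142.
Standard error under H₀: √(0.775×0.225/309) = 0.02376.
z = (0.84142 − 0.775)/0.02376 = 0.06642/0.02376 = 2.80.
p-value = P(Z < 2.796) ≈ 0.9974, so at α = 0.02 we fail to reject H₀.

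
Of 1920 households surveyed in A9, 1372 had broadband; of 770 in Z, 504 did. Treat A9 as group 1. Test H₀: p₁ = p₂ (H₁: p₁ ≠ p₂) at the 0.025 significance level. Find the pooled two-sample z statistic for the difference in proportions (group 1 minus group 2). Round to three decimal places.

z = 3.064

p̂₁ = 1372/1920 = 0.714583, p̂₂ = 504/770 = 0.654545.
Pooled p̂ = (1372+504)/(1920+770) = 1876/2690 = 0.697398.
SE = √(0.211034 × 0.00181953) = 0.019596.
z = (0.714583 − 0.654545)/0.019596 = 0.060038/0.019596 = 3.064.
Two-sided p-value ≈ 2·Φ(−3.064) = 0.0022, so at α = 0.025 we reject H₀.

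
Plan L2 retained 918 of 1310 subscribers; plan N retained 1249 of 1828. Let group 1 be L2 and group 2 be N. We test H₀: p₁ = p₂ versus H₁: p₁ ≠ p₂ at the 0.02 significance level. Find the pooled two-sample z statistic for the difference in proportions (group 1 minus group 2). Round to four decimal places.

z = 1.0460

p̂₁ = 918/1310 = 0.700763, p̂₂ = 1249/1828 = 0.683260.
Pooled p̂ = (918+1249)/(1310+1828) = 2167/3138 = 0.690567.
SE = √(p̂(1−p̂)(1/n₁+1/n₂)) = √(0.690567·0.309433·0.0013104) = √(0.000280013) = 0.016734.
z = (0.700763 − 0.683260)/0.016734 = 0.017503/0.016734 = 1.0460.
Two-sided p-value ≈ 2·Φ(−1.046) = 0.2956. With α = 0.02, fail to reject H₀.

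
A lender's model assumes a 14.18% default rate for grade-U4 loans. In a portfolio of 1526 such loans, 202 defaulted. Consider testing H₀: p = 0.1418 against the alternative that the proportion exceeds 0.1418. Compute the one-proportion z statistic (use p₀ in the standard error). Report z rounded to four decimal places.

p̂ = 202/1526 ≈ 0.1323722.
SE = √(p₀(1−p₀)/n) = √(0.12169/1526) = 0.0089301.
z = (0.1323722 − 0.1418)/0.0089301 = -0.0094278/0.0089301 = -1.0557.
p-value = P(Z > -1.056) ≈ 0.8545.

z = -1.0557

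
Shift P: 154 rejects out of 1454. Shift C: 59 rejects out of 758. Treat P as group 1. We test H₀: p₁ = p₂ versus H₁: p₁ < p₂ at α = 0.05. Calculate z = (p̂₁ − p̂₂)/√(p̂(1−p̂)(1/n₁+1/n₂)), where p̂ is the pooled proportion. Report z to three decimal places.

p̂₁ = 154/1454 = 0.105915, p̂₂ = 59/758 = 0.077836.
Pooled p̂ = (154+59)/(1454+758) = 213/2212 = 0.096293.
SE = √(0.0870206 × 0.00200702) = 0.013216.
z = (0.105915 − 0.077836)/0.013216 = 0.028079/0.013216 = 2.125.
p-value = P(Z < 2.125) ≈ 0.9832; since p > α = 0.05, fail to reject H₀.

z = 2.125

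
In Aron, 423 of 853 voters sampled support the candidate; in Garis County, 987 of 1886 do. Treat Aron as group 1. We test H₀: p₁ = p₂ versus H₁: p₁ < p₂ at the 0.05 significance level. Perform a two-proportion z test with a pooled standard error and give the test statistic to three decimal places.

z = -1.330

p̂₁ = 423/853 ≈ 0.49590, p̂₂ = 987/1886 ≈ 0.52333.
Pooled p̂ = (423+987)/(853+1886) = 1410/2739 = 0.51479.
SE = √(0.249781 × 0.00170256) = 0.02062.
z = (0.49590 − 0.52333)/0.02062 = -0.02743/0.02062 = -1.330.
p-value = P(Z < -1.330) ≈ 0.0917. With α = 0.05, fail to reject H₀.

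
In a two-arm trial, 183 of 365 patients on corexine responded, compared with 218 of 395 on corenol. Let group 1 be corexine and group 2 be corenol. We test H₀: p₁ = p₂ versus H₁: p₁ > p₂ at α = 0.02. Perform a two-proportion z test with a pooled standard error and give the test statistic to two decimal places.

p̂₁ = 183/365 ≈ 0.50137, p̂₂ = 218/395 ≈ 0.55190.
Pooled p̂ = (183+218)/(365+395) = 401/760 = 0.52763.
SE = √(0.249236 × 0.00527137) = 0.03625.
z = (0.50137 − 0.55190)/0.03625 = -0.05053/0.03625 = -1.39.
p-value = P(Z > -1.394) ≈ 0.9183; since p > α = 0.02, fail to reject H₀.

z = -1.39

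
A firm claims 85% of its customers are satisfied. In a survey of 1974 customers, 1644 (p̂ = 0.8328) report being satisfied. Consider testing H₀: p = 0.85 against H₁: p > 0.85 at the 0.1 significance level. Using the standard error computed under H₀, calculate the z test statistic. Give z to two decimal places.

z = -2.14

p̂ = 1644/1974 = 0.83283.
SE = √(p₀(1−p₀)/n) = √(0.1275/1974) = 0.00804.
z = (0.83283 − 0.85)/0.00804 = -0.01717/0.00804 = -2.14.
p-value = P(Z > -2.137) ≈ 0.9837. With α = 0.1, fail to reject H₀.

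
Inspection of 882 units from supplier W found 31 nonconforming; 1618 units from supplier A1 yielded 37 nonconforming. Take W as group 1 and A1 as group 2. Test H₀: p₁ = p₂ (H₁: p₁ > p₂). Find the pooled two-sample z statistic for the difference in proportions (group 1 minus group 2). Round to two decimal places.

p̂₁ = 31/882 = 0.03515, p̂₂ = 37/1618 = 0.02287.
Pooled p̂ = (31+37)/(882+1618) = 68/2500 = 0.02720.
SE = √(0.0264602 × 0.00175183) = 0.00681.
z = (0.03515 − 0.02287)/0.00681 = 0.01228/0.00681 = 1.80.

z = 1.80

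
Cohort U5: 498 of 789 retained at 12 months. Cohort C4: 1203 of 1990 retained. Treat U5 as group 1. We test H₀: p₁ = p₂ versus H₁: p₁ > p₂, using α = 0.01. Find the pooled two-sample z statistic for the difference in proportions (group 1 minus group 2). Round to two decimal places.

z = 1.30

p̂₁ = 498/789 ≈ 0.6312, p̂₂ = 1203/1990 ≈ 0.6045.
Pooled p̂ = (498+1203)/(789+1990) = 1701/2779 = 0.6121.
SE = √(0.237436 × 0.00176994) = 0.0205.
z = (0.6312 − 0.6045)/0.0205 = 0.0267/0.0205 = 1.30.
p-value = P(Z > 1.300) ≈ 0.0967; since p > α = 0.01, fail to reject H₀.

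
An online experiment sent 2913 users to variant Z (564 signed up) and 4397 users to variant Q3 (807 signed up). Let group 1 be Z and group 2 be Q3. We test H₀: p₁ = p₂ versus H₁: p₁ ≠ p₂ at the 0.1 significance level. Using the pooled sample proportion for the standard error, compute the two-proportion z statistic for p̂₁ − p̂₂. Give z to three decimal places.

z = 1.081

p̂₁ = 564/2913 = 0.193615, p̂₂ = 807/4397 = 0.183534.
Pooled p̂ = (564+807)/(2913+4397) = 1371/7310 = 0.187551.
SE = √(p̂(1−p̂)(1/n₁+1/n₂)) = √(0.187551·0.812449·0.000570716) = √(8.69634e-05) = 0.009325.
z = (0.193615 − 0.183534)/0.009325 = 0.010081/0.009325 = 1.081.
p-value = 2·P(Z > 1.081) ≈ 0.2797; since p > α = 0.1, fail to reject H₀.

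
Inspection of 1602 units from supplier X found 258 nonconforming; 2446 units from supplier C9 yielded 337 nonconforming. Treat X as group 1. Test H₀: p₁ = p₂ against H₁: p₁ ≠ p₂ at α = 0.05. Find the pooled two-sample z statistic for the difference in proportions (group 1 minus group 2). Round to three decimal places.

z = 2.045

p̂₁ = 258/1602 = 0.16105, p̂₂ = 337/2446 = 0.13778.
Pooled p̂ = (258+337)/(1602+2446) = 595/4048 = 0.14699.
SE = √(0.125381 × 0.00103305) = 0.01138.
z = (0.16105 − 0.13778)/0.01138 = 0.02327/0.01138 = 2.045.
p-value = 2·P(Z > 2.045) ≈ 0.0409; since p < α = 0.05, reject H₀.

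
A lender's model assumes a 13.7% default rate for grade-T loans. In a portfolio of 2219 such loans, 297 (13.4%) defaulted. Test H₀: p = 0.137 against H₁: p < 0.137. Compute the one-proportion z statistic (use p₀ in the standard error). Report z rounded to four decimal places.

p̂ = 297/2219 ≈ 0.133844.
SE = √(p₀(1−p₀)/n) = √(0.11823/2219) = 0.007299.
z = (0.133844 − 0.137)/0.007299 = -0.003156/0.007299 = -0.4324.

z = -0.4324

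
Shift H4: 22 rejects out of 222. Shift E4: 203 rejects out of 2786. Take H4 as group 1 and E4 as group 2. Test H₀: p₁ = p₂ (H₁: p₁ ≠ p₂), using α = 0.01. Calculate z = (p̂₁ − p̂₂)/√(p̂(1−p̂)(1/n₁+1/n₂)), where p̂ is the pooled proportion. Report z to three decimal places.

z = 1.430

p̂₁ = 22/222 ≈ 0.09910, p̂₂ = 203/2786 ≈ 0.07286.
Pooled p̂ = (22+203)/(222+2786) = 225/3008 = 0.07480.
SE = √(0.0692054 × 0.00486344) = 0.01835.
z = (0.09910 − 0.07286)/0.01835 = 0.02624/0.01835 = 1.430.
Two-sided p-value ≈ 2·Φ(−1.430) = 0.1527, so at α = 0.01 we fail to reject H₀.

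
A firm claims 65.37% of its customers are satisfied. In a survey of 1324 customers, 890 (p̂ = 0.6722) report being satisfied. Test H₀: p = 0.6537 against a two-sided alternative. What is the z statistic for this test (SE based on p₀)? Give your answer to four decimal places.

z = 1.4152

p̂ = 890/1324 ≈ 0.672205.
Standard error under H₀: √(0.6537×0.3463/1324) = 0.013076.
z = (0.672205 − 0.6537)/0.013076 = 0.018505/0.013076 = 1.4152.
p-value = 2·P(Z > 1.415) ≈ 0.1570.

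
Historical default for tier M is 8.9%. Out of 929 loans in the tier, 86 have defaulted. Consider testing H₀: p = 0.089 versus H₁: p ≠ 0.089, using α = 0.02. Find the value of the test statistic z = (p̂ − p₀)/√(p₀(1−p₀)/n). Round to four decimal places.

z = 0.3824

p̂ = 86/929 ≈ 0.0925727.
SE = √(p₀(1−p₀)/n) = √(0.081079/929) = 0.0093421.
z = (0.0925727 − 0.089)/0.0093421 = 0.0035727/0.0093421 = 0.3824.
Two-sided p-value ≈ 2·Φ(−0.382) = 0.7021, so at α = 0.02 we fail to reject H₀.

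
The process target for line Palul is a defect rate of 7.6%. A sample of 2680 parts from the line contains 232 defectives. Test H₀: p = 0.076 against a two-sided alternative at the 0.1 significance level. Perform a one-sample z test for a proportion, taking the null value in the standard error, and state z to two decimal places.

z = 2.06

p̂ = 232/2680 ≈ 0.08657.
SE = √(p₀(1−p₀)/n) = √(0.070224/2680) = 0.00512.
z = (0.08657 − 0.076)/0.00512 = 0.01057/0.00512 = 2.06.
Two-sided p-value ≈ 2·Φ(−2.064) = 0.0390. With α = 0.1, reject H₀.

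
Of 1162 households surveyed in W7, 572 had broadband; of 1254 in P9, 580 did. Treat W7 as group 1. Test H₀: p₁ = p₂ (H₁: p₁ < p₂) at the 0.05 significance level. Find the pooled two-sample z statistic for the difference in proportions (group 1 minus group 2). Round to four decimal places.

z = 1.4621

p̂₁ = 572/1162 = 0.4922547, p̂₂ = 580/1254 = 0.4625199.
Pooled p̂ = (572+580)/(1162+1254) = 1152/2416 = 0.4768212.
SE = √(p̂(1−p̂)(1/n₁+1/n₂)) = √(0.4768212·0.5231788·0.00165803) = √(0.000413618) = 0.0203376.
z = (0.4922547 − 0.4625199)/0.0203376 = 0.0297348/0.0203376 = 1.4621.
p-value = P(Z < 1.462) ≈ 0.9281. With α = 0.05, fail to reject H₀.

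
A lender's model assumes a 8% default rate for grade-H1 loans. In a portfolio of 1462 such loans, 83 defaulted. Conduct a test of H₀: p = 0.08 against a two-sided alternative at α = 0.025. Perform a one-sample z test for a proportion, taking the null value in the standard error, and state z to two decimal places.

p̂ = 83/1462 ≈ 0.0568.
Standard error under H₀: √(0.08×0.92/1462) = 0.0071.
z = (0.0568 − 0.08)/0.0071 = -0.0232/0.0071 = -3.27.
Two-sided p-value ≈ 2·Φ(−3.274) = 0.0011; since p < α = 0.025, reject H₀.

z = -3.27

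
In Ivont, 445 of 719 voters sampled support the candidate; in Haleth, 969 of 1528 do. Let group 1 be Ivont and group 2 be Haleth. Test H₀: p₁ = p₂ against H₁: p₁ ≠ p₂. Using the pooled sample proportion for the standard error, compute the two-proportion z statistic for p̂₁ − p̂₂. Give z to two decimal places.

z = -0.70

p̂₁ = 445/719 = 0.6189, p̂₂ = 969/1528 = 0.6342.
Pooled p̂ = (445+969)/(719+1528) = 1414/2247 = 0.6293.
SE = √(p̂(1−p̂)(1/n₁+1/n₂)) = √(0.6293·0.3707·0.00204527) = √(0.000477133) = 0.0218.
z = (0.6189 − 0.6342)/0.0218 = -0.0153/0.0218 = -0.70.
Two-sided p-value ≈ 2·Φ(−0.698) = 0.4852.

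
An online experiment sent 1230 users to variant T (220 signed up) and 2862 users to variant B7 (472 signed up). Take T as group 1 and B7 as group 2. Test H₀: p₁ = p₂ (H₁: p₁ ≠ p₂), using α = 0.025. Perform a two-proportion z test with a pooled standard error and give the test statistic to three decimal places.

z = 1.091

p̂₁ = 220/1230 ≈ 0.17886, p̂₂ = 472/2862 ≈ 0.16492.
Pooled p̂ = (220+472)/(1230+2862) = 692/4092 = 0.16911.
SE = √(0.140512 × 0.00116241) = 0.01278.
z = (0.17886 − 0.16492)/0.01278 = 0.01394/0.01278 = 1.091.
p-value = 2·P(Z > 1.091) ≈ 0.2753, so at α = 0.025 we fail to reject H₀.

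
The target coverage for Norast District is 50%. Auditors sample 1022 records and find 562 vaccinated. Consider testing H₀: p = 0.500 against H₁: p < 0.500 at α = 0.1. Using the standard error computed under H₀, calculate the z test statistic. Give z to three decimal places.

p̂ = 562/1022 = 0.54990.
Standard error under H₀: √(0.5×0.5/1022) = 0.01564.
z = (0.54990 − 0.5)/0.01564 = 0.04990/0.01564 = 3.191.
p-value = P(Z < 3.191) ≈ 0.9993, so at α = 0.1 we fail to reject H₀.

z = 3.191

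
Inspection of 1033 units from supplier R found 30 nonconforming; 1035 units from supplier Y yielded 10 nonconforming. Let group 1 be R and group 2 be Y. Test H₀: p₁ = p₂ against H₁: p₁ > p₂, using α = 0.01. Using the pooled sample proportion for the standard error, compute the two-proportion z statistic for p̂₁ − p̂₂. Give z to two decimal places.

z = 3.20

p̂₁ = 30/1033 ≈ 0.02904, p̂₂ = 10/1035 ≈ 0.00966.
Pooled p̂ = (30+10)/(1033+1035) = 40/2068 = 0.01934.
SE = √(p̂(1−p̂)(1/n₁+1/n₂)) = √(0.01934·0.98066·0.00193424) = √(3.66891e-05) = 0.00606.
z = (0.02904 − 0.00966)/0.00606 = 0.01938/0.00606 = 3.20.
p-value = P(Z > 3.199) ≈ 0.0007. With α = 0.01, reject H₀.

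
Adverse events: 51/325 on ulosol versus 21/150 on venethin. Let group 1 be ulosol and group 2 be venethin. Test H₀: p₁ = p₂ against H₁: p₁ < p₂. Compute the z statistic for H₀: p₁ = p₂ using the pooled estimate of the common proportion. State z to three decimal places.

z = 0.478

p̂₁ = 51/325 ≈ 0.15692, p̂₂ = 21/150 ≈ 0.14000.
Pooled p̂ = (51+21)/(325+150) = 72/475 = 0.15158.
SE = √(p̂(1−p̂)(1/n₁+1/n₂)) = √(0.15158·0.84842·0.00974359) = √(0.00125305) = 0.03540.
z = (0.15692 − 0.14000)/0.03540 = 0.01692/0.03540 = 0.478.
p-value = P(Z < 0.478) ≈ 0.6837.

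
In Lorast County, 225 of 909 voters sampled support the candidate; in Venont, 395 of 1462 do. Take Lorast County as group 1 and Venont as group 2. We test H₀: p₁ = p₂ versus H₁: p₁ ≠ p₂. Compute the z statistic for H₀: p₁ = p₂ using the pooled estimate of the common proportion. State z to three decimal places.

p̂₁ = 225/909 = 0.247525, p̂₂ = 395/1462 = 0.270178.
Pooled p̂ = (225+395)/(909+1462) = 620/2371 = 0.261493.
SE = √(0.193114 × 0.0017841) = 0.018562.
z = (0.247525 − 0.270178)/0.018562 = -0.022653/0.018562 = -1.220.
p-value = 2·P(Z > 1.220) ≈ 0.2223.

z = -1.220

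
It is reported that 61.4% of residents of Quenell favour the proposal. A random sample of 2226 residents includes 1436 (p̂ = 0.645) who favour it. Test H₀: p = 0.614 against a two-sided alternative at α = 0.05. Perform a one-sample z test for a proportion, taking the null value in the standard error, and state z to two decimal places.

p̂ = 1436/2226 ≈ 0.64510.
Under H₀, SE = √(0.614·0.386/2226) = √(0.000106471) = 0.01032.
z = (0.64510 − 0.614)/0.01032 = 0.03110/0.01032 = 3.01.
p-value = 2·P(Z > 3.014) ≈ 0.0026. With α = 0.05, reject H₀.

z = 3.01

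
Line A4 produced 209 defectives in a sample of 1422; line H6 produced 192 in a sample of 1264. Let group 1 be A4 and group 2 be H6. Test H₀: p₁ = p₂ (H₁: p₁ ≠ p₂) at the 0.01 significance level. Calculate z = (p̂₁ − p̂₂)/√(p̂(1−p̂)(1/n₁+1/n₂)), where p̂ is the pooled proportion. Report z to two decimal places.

p̂₁ = 209/1422 = 0.1470, p̂₂ = 192/1264 = 0.1519.
Pooled p̂ = (209+192)/(1422+1264) = 401/2686 = 0.1493.
SE = √(0.127004 × 0.00149437) = 0.0138.
z = (0.1470 − 0.1519)/0.0138 = -0.0049/0.0138 = -0.36.
p-value = 2·P(Z > 0.357) ≈ 0.7209; since p > α = 0.01, fail to reject H₀.

z = -0.36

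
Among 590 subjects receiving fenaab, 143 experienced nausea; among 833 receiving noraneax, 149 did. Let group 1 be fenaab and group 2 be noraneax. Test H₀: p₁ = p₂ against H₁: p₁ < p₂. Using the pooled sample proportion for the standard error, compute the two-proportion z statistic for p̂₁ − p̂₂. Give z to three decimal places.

z = 2.922

p̂₁ = 143/590 = 0.24237, p̂₂ = 149/833 = 0.17887.
Pooled p̂ = (143+149)/(590+833) = 292/1423 = 0.20520.
SE = √(0.163093 × 0.0028954) = 0.02173.
z = (0.24237 − 0.17887)/0.02173 = 0.06350/0.02173 = 2.922.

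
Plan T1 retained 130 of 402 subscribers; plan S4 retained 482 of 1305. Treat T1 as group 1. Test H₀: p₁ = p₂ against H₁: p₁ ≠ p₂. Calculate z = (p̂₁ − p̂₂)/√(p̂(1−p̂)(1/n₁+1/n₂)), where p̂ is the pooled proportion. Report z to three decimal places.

p̂₁ = 130/402 = 0.32338, p̂₂ = 482/1305 = 0.36935.
Pooled p̂ = (130+482)/(402+1305) = 612/1707 = 0.35852.
SE = √(0.229984 × 0.00325385) = 0.02736.
z = (0.32338 − 0.36935)/0.02736 = -0.04597/0.02736 = -1.680.

z = -1.680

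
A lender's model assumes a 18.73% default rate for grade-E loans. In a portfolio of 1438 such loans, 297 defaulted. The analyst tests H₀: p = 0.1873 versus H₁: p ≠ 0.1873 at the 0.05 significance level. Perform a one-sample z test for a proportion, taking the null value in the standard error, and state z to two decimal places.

p̂ = 297/1438 = 0.20654.
SE = √(p₀(1−p₀)/n) = √(0.15222/1438) = 0.01029.
z = (0.20654 − 0.1873)/0.01029 = 0.01924/0.01029 = 1.87.
Two-sided p-value ≈ 2·Φ(−1.870) = 0.0615. With α = 0.05, fail to reject H₀.

z = 1.87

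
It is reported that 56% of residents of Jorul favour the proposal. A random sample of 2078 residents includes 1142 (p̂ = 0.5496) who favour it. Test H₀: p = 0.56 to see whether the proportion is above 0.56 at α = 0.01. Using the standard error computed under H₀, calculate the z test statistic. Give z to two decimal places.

z = -0.96

p̂ = 1142/2078 = 0.54957.
Under H₀, SE = √(0.56·0.44/2078) = √(0.000118576) = 0.01089.
z = (0.54957 − 0.56)/0.01089 = -0.01043/0.01089 = -0.96.
p-value = P(Z > -0.958) ≈ 0.8310; since p > α = 0.01, fail to reject H₀.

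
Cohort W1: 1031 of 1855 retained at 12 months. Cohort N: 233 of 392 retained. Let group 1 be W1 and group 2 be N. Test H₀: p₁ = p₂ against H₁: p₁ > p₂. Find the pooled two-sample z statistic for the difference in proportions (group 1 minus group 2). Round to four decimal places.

z = -1.3995

p̂₁ = 1031/1855 ≈ 0.555795, p̂₂ = 233/392 ≈ 0.594388.
Pooled p̂ = (1031+233)/(1855+392) = 1264/2247 = 0.562528.
SE = √(0.24609 × 0.0030901) = 0.027576.
z = (0.555795 − 0.594388)/0.027576 = -0.038593/0.027576 = -1.3995.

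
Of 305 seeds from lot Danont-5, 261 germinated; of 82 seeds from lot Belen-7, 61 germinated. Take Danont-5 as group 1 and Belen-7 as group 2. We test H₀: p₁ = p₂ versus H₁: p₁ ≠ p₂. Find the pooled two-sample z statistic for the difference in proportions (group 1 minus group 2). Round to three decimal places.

p̂₁ = 261/305 = 0.85574, p̂₂ = 61/82 = 0.74390.
Pooled p̂ = (261+61)/(305+82) = 322/387 = 0.83204.
SE = √(p̂(1−p̂)(1/n₁+1/n₂)) = √(0.83204·0.16796·0.0154738) = √(0.00216244) = 0.04650.
z = (0.85574 − 0.74390)/0.04650 = 0.11184/0.04650 = 2.405.

z = 2.405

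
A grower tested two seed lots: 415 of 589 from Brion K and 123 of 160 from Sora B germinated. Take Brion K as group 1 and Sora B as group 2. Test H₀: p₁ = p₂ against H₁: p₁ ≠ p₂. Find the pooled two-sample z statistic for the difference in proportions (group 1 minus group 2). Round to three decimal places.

z = -1.600

p̂₁ = 415/589 = 0.70458, p̂₂ = 123/160 = 0.76875.
Pooled p̂ = (415+123)/(589+160) = 538/749 = 0.71829.
SE = √(p̂(1−p̂)(1/n₁+1/n₂)) = √(0.71829·0.28171·0.00794779) = √(0.00160823) = 0.04010.
z = (0.70458 − 0.76875)/0.04010 = -0.06417/0.04010 = -1.600.
Two-sided p-value ≈ 2·Φ(−1.600) = 0.1096.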